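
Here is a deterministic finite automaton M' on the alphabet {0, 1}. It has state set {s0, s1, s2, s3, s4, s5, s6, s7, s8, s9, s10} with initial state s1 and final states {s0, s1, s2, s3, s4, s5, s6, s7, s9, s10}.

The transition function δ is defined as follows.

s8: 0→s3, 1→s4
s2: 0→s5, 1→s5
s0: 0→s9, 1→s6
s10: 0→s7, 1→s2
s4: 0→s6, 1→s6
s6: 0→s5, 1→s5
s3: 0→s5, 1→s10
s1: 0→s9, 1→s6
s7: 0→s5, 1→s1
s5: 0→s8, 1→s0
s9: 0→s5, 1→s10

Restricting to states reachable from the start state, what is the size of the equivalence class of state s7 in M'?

3

All states are reachable from the start state.
P0 = {s0,s1,s2,s3,s4,s5,s6,s7,s9,s10} | {s8}.
Split {s0,s1,s2,s3,s4,s5,s6,s7,s9,s10} by δ(·,0) → {s0,s1,s2,s3,s4,s6,s7,s9,s10} and {s5}.
On input 0, block {s0,s1,s2,s3,s4,s6,s7,s9,s10} splits into {s2,s3,s6,s7,s9} and {s0,s1,s4,s10}.
Refine {s2,s3,s6,s7,s9} on symbol 1: members go to different blocks, giving {s3,s7,s9} and {s2,s6}.
Refine {s0,s1,s4,s10} on symbol 0: members go to different blocks, giving {s0,s1,s10} and {s4}.
Stable partition: {s3,s7,s9} | {s8} | {s5} | {s0,s1,s10} | {s2,s6} | {s4} — 6 equivalence classes.
The equivalence class containing s7 is {s3,s7,s9}, of size 3.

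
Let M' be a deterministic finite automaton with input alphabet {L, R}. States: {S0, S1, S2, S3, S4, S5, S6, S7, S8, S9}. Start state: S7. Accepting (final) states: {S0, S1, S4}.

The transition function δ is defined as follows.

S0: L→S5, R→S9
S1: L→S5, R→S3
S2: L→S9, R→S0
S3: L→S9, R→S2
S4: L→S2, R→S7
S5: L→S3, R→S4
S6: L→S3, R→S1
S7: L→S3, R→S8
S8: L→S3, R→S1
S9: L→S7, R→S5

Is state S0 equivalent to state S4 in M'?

Yes

States {S6} cannot be reached from the start state, so discard them.
P0 = {S0,S1,S4} | {S2,S3,S5,S7,S8,S9}.
Refine {S2,S3,S5,S7,S8,S9} on symbol R: members go to different blocks, giving {S2,S5,S8} and {S3,S7,S9}.
No further refinement is possible. Final partition (3 blocks): {S0,S1,S4} | {S2,S5,S8} | {S3,S7,S9}.
S0 and S4 lie in the same block of the stable partition, so they are equivalent — no string distinguishes them.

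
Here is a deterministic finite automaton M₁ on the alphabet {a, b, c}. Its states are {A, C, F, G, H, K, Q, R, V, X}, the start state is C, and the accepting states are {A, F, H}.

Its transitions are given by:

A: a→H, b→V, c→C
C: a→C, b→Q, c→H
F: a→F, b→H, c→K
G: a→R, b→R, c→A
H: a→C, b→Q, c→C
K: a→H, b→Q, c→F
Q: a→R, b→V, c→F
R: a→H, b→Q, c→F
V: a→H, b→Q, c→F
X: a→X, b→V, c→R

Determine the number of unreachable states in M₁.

Starting at C and following transitions, the reachable set is {C, F, H, K, Q, R, V}. That leaves A, G, X unreachable — 3 in total.

3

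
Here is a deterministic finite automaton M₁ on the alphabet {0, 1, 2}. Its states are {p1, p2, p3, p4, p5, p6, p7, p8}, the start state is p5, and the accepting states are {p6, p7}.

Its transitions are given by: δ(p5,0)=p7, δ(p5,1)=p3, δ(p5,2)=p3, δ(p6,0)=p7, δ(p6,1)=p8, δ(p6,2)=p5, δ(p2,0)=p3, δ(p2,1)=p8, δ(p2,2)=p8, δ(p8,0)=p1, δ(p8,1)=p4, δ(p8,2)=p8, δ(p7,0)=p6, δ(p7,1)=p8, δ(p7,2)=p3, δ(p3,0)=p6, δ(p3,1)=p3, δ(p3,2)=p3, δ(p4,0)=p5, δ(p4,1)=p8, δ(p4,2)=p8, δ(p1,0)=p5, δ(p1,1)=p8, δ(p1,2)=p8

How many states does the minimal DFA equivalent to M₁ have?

4

States {p2} cannot be reached from the start state, so discard them.
P0 = {p6,p7} | {p1,p3,p4,p5,p8}.
On input 0, block {p1,p3,p4,p5,p8} splits into {p1,p4,p8} and {p3,p5}.
On input 0, block {p1,p4,p8} splits into {p1,p4} and {p8}.
No further refinement is possible. Final partition (4 blocks): {p6,p7} | {p1,p4} | {p3,p5} | {p8}.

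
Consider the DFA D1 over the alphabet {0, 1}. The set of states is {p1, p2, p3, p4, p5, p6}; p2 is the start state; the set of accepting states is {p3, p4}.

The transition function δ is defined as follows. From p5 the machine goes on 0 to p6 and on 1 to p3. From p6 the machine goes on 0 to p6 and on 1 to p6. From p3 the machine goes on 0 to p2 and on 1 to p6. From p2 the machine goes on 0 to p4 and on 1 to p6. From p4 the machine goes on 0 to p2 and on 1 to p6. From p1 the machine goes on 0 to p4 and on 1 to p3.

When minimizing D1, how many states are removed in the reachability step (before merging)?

3

No path from p2 leads to p1, p3, p5; the other 3 states are all reachable.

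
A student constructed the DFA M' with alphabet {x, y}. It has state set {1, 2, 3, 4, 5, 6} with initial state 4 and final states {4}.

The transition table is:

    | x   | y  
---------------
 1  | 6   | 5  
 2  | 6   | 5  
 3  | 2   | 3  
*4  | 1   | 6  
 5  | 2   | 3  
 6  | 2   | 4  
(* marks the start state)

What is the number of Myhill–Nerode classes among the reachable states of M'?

4

Start with accepting vs non-accepting: {4} | {1,2,3,5,6}.
On input y, block {1,2,3,5,6} splits into {1,2,3,5} and {6}.
Split {1,2,3,5} by δ(·,x) → {1,2} and {3,5}.
The partition is now stable with 4 blocks: {4} | {1,2} | {6} | {3,5}.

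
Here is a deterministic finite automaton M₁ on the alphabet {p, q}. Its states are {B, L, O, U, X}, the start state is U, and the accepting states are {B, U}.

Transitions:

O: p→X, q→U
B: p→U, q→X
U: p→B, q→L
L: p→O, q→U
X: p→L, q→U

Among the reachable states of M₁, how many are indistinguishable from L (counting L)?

P0 = {B,U} | {L,O,X}.
Stable partition: {B,U} | {L,O,X} — 2 equivalence classes.
The equivalence class containing L is {L,O,X}, of size 3.

3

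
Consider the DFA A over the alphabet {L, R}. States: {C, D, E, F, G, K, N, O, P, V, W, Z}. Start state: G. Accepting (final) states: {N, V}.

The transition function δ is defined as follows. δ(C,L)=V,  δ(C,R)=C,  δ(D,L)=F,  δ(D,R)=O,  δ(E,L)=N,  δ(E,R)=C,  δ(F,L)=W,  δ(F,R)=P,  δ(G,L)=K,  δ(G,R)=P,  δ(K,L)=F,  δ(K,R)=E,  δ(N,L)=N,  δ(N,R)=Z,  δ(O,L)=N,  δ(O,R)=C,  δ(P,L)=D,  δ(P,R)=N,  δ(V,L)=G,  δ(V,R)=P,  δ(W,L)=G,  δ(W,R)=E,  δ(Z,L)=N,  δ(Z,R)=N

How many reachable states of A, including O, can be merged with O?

2

Every state is reachable, so we keep all 12.
P0 = {N,V} | {C,D,E,F,G,K,O,P,W,Z}.
Split {N,V} by δ(·,L) → {V} and {N}.
Refine {C,D,E,F,G,K,O,P,W,Z} on symbol L: members go to different blocks, giving {D,F,G,K,P,W} and {E,O,Z} and {C}.
Split {D,F,G,K,P,W} by δ(·,R) → {D,K,W} and {F,G} and {P}.
On input R, block {E,O,Z} splits into {E,O} and {Z}.
Stable partition: {V} | {D,K,W} | {N} | {E,O} | {C} | {F,G} | {P} | {Z} — 8 equivalence classes.
The equivalence class containing O is {E,O}, of size 2.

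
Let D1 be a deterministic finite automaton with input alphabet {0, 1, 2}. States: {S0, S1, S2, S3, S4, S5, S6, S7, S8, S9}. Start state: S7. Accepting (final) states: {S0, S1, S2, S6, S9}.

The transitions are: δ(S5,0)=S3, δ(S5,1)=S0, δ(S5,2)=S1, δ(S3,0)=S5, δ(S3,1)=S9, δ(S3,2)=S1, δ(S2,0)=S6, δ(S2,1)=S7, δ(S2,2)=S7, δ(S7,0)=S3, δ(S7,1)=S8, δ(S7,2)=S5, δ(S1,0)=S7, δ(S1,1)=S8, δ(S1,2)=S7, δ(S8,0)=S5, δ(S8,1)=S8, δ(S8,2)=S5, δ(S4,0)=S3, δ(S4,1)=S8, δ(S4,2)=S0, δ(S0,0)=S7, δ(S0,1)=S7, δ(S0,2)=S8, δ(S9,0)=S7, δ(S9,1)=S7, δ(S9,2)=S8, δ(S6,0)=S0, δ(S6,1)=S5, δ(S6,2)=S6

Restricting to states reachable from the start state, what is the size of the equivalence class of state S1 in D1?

First remove the unreachable states {S2,S4,S6}; 7 states remain.
P0 = {S0,S1,S9} | {S3,S5,S7,S8}.
Split {S3,S5,S7,S8} by δ(·,1) → {S3,S5} and {S7,S8}.
Stable partition: {S0,S1,S9} | {S3,S5} | {S7,S8} — 3 equivalence classes.
The equivalence class containing S1 is {S0,S1,S9}, of size 3.

3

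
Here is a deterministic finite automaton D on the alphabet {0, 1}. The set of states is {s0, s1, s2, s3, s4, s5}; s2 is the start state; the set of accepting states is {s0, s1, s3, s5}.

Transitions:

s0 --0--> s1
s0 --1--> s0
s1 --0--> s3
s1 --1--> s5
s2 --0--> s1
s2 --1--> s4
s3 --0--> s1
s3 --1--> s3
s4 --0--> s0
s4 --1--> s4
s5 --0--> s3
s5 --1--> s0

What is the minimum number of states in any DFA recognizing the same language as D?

Every state is reachable, so we keep all 6.
P0 = {s0,s1,s3,s5} | {s2,s4}.
Stable partition: {s0,s1,s3,s5} | {s2,s4} — 2 equivalence classes.

2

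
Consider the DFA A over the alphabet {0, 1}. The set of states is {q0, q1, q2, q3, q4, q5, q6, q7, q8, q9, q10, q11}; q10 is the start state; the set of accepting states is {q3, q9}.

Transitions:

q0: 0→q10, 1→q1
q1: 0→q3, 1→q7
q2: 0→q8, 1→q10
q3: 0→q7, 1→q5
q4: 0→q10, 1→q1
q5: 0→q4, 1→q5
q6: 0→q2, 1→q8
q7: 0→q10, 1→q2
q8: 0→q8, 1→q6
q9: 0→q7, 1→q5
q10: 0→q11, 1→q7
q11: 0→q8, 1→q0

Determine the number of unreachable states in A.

1

No path from q10 leads to q9; the other 11 states are all reachable.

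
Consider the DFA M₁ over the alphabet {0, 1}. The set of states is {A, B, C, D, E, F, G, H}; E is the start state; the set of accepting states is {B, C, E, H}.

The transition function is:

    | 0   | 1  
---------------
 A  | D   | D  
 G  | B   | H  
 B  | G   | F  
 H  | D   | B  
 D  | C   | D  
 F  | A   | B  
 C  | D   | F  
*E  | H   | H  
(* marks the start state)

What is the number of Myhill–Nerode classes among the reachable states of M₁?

8

Initial partition by acceptance: {B,C,E,H} | {A,D,F,G}.
Split {B,C,E,H} by δ(·,0) → {B,C,H} and {E}.
Refine {B,C,H} on symbol 1: members go to different blocks, giving {B,C} and {H}.
On input 0, block {A,D,F,G} splits into {A,F} and {D,G}.
Refine {A,F} on symbol 0: members go to different blocks, giving {A} and {F}.
Split {D,G} by δ(·,1) → {D} and {G}.
Refine {B,C} on symbol 0: members go to different blocks, giving {B} and {C}.
Stable partition: {B} | {A} | {E} | {H} | {D} | {F} | {G} | {C} — 8 equivalence classes.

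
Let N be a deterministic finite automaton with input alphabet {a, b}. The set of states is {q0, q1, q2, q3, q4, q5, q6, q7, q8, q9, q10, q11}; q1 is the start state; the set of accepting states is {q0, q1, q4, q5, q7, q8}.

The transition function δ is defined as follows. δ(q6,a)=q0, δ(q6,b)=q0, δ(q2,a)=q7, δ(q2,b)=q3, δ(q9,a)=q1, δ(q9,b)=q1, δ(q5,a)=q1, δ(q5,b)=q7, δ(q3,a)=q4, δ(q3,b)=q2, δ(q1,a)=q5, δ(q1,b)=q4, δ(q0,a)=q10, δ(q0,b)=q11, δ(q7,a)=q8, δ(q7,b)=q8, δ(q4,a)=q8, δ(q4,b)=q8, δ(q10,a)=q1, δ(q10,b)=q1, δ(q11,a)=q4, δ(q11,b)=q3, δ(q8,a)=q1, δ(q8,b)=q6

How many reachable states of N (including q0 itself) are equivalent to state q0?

1

Reachable states from the start: {q0,q1,q2,q3,q4,q5,q6,q7,q8,q10,q11}. Unreachable: {q9} — drop them.
P0 = {q0,q1,q4,q5,q7,q8} | {q2,q3,q6,q10,q11}.
Refine {q0,q1,q4,q5,q7,q8} on symbol a: members go to different blocks, giving {q1,q4,q5,q7,q8} and {q0}.
On input b, block {q1,q4,q5,q7,q8} splits into {q1,q4,q5,q7} and {q8}.
Split {q1,q4,q5,q7} by δ(·,a) → {q1,q5} and {q4,q7}.
Split {q2,q3,q6,q10,q11} by δ(·,a) → {q2,q3,q11} and {q6} and {q10}.
No further refinement is possible. Final partition (7 blocks): {q1,q5} | {q2,q3,q11} | {q0} | {q8} | {q4,q7} | {q6} | {q10}.
State q0 belongs to the block {q0}, which has 1 states.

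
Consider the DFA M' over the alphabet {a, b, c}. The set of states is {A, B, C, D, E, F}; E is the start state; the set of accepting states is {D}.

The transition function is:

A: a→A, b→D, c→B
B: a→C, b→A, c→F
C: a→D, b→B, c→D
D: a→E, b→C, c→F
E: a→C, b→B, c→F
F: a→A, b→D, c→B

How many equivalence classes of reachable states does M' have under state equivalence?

Start with accepting vs non-accepting: {D} | {A,B,C,E,F}.
Split {A,B,C,E,F} by δ(·,a) → {A,B,E,F} and {C}.
On input a, block {A,B,E,F} splits into {A,F} and {B,E}.
Refine {B,E} on symbol b: members go to different blocks, giving {B} and {E}.
Stable partition: {D} | {A,F} | {C} | {B} | {E} — 5 equivalence classes.

5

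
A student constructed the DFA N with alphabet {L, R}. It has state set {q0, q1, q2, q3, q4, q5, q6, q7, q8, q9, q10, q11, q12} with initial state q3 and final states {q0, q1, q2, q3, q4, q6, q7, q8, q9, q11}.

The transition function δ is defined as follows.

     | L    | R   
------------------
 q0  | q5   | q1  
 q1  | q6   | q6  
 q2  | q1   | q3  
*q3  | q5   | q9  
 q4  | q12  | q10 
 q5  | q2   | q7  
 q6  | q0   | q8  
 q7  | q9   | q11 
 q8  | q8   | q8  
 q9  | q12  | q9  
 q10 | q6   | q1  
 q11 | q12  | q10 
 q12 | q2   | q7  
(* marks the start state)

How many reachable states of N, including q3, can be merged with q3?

Reachable states from the start: {q0,q1,q2,q3,q5,q6,q7,q8,q9,q10,q11,q12}. Unreachable: {q4} — drop them.
P0 = {q0,q1,q2,q3,q6,q7,q8,q9,q11} | {q5,q10,q12}.
On input L, block {q0,q1,q2,q3,q6,q7,q8,q9,q11} splits into {q1,q2,q6,q7,q8} and {q0,q3,q9,q11}.
Refine {q1,q2,q6,q7,q8} on symbol L: members go to different blocks, giving {q1,q2,q8} and {q6,q7}.
Refine {q1,q2,q8} on symbol L: members go to different blocks, giving {q2,q8} and {q1}.
Split {q2,q8} by δ(·,L) → {q2} and {q8}.
Split {q5,q10,q12} by δ(·,L) → {q5,q12} and {q10}.
Split {q0,q3,q9,q11} by δ(·,R) → {q3,q9} and {q0} and {q11}.
Refine {q6,q7} on symbol L: members go to different blocks, giving {q6} and {q7}.
The partition is now stable with 10 blocks: {q2} | {q5,q12} | {q3,q9} | {q6} | {q1} | {q8} | {q10} | {q0} | {q11} | {q7}.
State q3 belongs to the block {q3,q9}, which has 2 states.

2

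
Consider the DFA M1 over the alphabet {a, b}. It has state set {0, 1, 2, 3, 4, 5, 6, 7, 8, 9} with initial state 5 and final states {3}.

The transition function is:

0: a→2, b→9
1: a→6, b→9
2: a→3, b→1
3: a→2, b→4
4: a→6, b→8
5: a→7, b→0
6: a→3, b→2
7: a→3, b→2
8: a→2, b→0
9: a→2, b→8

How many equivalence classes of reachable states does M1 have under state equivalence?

5

Start with accepting vs non-accepting: {3} | {0,1,2,4,5,6,7,8,9}.
Refine {0,1,2,4,5,6,7,8,9} on symbol a: members go to different blocks, giving {0,1,4,5,8,9} and {2,6,7}.
Split {2,6,7} by δ(·,b) → {6,7} and {2}.
On input a, block {0,1,4,5,8,9} splits into {0,8,9} and {1,4,5}.
No further refinement is possible. Final partition (5 blocks): {3} | {0,8,9} | {6,7} | {2} | {1,4,5}.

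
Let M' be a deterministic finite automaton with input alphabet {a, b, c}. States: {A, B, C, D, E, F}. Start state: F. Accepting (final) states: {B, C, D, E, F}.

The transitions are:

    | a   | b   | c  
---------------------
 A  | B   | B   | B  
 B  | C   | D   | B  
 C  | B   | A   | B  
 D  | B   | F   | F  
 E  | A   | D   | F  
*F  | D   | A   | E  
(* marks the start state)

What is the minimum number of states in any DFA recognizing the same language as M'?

6

Every state is reachable, so we keep all 6.
Start with accepting vs non-accepting: {B,C,D,E,F} | {A}.
On input a, block {B,C,D,E,F} splits into {B,C,D,F} and {E}.
Refine {B,C,D,F} on symbol b: members go to different blocks, giving {B,D} and {C,F}.
Refine {B,D} on symbol a: members go to different blocks, giving {B} and {D}.
On input a, block {C,F} splits into {C} and {F}.
No further refinement is possible. Final partition (6 blocks): {B} | {A} | {E} | {C} | {D} | {F}.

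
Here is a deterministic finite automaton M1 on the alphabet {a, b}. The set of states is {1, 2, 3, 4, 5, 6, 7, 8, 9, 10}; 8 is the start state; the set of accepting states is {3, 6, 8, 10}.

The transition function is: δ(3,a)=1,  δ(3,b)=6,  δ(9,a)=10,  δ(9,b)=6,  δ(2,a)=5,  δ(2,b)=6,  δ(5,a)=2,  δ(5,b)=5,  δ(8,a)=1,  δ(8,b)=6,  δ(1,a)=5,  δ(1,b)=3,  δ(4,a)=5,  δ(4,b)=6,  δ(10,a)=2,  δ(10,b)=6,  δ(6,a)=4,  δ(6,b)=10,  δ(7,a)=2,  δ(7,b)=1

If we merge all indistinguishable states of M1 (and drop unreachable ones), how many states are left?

Reachable states from the start: {1,2,3,4,5,6,8,10}. Unreachable: {7,9} — drop them.
Initial partition by acceptance: {3,6,8,10} | {1,2,4,5}.
Split {1,2,4,5} by δ(·,b) → {1,2,4} and {5}.
The partition is now stable with 3 blocks: {3,6,8,10} | {1,2,4} | {5}.

3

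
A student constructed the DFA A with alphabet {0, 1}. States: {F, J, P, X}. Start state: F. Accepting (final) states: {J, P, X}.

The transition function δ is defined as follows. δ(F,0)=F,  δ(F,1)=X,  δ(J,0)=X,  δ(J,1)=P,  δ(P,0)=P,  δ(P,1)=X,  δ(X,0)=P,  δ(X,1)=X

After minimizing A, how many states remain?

2

First remove the unreachable states {J}; 3 states remain.
Initial partition by acceptance: {P,X} | {F}.
No further refinement is possible. Final partition (2 blocks): {P,X} | {F}.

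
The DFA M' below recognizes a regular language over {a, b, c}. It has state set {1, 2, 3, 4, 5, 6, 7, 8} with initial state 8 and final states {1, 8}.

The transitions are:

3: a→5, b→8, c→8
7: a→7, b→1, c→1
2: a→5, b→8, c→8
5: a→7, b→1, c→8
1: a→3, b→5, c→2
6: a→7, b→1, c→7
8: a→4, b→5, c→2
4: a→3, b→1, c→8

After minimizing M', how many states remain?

2

Reachable states from the start: {1,2,3,4,5,7,8}. Unreachable: {6} — drop them.
Start with accepting vs non-accepting: {1,8} | {2,3,4,5,7}.
The partition is now stable with 2 blocks: {1,8} | {2,3,4,5,7}.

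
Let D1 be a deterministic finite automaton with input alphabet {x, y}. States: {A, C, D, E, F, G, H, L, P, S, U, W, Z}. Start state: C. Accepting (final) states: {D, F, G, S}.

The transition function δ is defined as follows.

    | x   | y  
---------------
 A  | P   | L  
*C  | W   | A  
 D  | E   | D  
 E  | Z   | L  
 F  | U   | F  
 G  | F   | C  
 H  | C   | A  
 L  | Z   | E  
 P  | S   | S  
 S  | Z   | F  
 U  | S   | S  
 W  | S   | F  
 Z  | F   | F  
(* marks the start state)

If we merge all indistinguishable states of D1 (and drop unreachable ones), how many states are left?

Reachable states from the start: {A,C,E,F,L,P,S,U,W,Z}. Unreachable: {D,G,H} — drop them.
Start with accepting vs non-accepting: {F,S} | {A,C,E,L,P,U,W,Z}.
On input x, block {A,C,E,L,P,U,W,Z} splits into {A,C,E,L} and {P,U,W,Z}.
Stable partition: {F,S} | {A,C,E,L} | {P,U,W,Z} — 3 equivalence classes.

3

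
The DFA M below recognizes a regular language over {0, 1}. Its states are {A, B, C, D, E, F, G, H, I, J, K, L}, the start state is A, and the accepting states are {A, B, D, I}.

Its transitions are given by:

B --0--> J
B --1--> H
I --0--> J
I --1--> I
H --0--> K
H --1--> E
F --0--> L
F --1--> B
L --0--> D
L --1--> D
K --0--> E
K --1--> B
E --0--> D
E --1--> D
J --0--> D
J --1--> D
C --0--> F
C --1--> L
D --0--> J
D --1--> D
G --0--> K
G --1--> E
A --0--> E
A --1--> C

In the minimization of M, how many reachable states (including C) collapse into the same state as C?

First remove the unreachable states {G,I}; 10 states remain.
Start with accepting vs non-accepting: {A,B,D} | {C,E,F,H,J,K,L}.
Refine {A,B,D} on symbol 1: members go to different blocks, giving {A,B} and {D}.
Split {C,E,F,H,J,K,L} by δ(·,0) → {C,F,H,K} and {E,J,L}.
On input 0, block {C,F,H,K} splits into {C,H} and {F,K}.
The partition is now stable with 5 blocks: {A,B} | {C,H} | {D} | {E,J,L} | {F,K}.
The equivalence class containing C is {C,H}, of size 2.

2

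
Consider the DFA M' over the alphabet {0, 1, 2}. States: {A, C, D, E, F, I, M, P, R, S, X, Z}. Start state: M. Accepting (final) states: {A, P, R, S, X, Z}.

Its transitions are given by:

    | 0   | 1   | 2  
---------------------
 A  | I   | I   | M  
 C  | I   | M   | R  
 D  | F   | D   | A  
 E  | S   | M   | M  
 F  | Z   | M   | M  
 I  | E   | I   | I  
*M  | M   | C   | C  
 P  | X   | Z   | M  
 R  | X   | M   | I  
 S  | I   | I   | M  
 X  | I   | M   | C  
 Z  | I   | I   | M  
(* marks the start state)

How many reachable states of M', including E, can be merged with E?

1

States {A,D,F,P,Z} cannot be reached from the start state, so discard them.
P0 = {R,S,X} | {C,E,I,M}.
Split {R,S,X} by δ(·,0) → {S,X} and {R}.
Refine {C,E,I,M} on symbol 0: members go to different blocks, giving {C,I,M} and {E}.
On input 0, block {C,I,M} splits into {C,M} and {I}.
On input 1, block {S,X} splits into {S} and {X}.
Split {C,M} by δ(·,0) → {M} and {C}.
The partition is now stable with 7 blocks: {S} | {M} | {R} | {E} | {I} | {X} | {C}.
The equivalence class containing E is {E}, of size 1.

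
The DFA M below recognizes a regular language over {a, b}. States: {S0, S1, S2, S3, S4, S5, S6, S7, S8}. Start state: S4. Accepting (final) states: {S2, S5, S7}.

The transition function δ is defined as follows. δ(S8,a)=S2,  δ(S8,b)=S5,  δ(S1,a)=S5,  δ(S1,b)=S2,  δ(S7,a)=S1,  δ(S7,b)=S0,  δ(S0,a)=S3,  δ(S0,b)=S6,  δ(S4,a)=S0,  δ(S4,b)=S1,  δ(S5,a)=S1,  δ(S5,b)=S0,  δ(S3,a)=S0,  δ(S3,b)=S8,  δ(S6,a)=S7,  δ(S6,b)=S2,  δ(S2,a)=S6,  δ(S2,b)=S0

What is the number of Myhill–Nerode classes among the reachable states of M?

3

All states are reachable from the start state.
Start with accepting vs non-accepting: {S2,S5,S7} | {S0,S1,S3,S4,S6,S8}.
Split {S0,S1,S3,S4,S6,S8} by δ(·,a) → {S0,S3,S4} and {S1,S6,S8}.
No further refinement is possible. Final partition (3 blocks): {S2,S5,S7} | {S0,S3,S4} | {S1,S6,S8}.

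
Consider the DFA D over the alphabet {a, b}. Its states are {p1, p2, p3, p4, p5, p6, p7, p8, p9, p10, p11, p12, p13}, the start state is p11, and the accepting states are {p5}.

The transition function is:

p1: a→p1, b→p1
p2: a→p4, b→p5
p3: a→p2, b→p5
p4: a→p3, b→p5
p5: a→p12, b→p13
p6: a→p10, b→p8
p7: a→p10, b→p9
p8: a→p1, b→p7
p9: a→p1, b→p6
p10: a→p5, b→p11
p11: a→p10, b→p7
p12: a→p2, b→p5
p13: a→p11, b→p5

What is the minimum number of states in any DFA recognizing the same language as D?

8

Initial partition by acceptance: {p5} | {p1,p2,p3,p4,p6,p7,p8,p9,p10,p11,p12,p13}.
Refine {p1,p2,p3,p4,p6,p7,p8,p9,p10,p11,p12,p13} on symbol a: members go to different blocks, giving {p1,p2,p3,p4,p6,p7,p8,p9,p11,p12,p13} and {p10}.
On input a, block {p1,p2,p3,p4,p6,p7,p8,p9,p11,p12,p13} splits into {p1,p2,p3,p4,p8,p9,p12,p13} and {p6,p7,p11}.
On input a, block {p1,p2,p3,p4,p8,p9,p12,p13} splits into {p1,p2,p3,p4,p8,p9,p12} and {p13}.
On input b, block {p1,p2,p3,p4,p8,p9,p12} splits into {p2,p3,p4,p12} and {p8,p9} and {p1}.
Split {p6,p7,p11} by δ(·,b) → {p6,p7} and {p11}.
The partition is now stable with 8 blocks: {p5} | {p2,p3,p4,p12} | {p10} | {p6,p7} | {p13} | {p8,p9} | {p1} | {p11}.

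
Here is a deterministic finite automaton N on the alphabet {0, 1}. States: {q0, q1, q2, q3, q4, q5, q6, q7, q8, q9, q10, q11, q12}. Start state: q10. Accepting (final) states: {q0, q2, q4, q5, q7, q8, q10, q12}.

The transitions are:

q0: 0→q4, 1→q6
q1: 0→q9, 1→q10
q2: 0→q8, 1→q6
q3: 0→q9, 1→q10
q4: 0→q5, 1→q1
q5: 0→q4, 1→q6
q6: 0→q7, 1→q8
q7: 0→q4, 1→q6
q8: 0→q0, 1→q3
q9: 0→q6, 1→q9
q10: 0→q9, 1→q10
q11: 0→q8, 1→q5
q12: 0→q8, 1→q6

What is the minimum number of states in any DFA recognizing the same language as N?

6

States {q2,q11,q12} cannot be reached from the start state, so discard them.
Initial partition by acceptance: {q0,q4,q5,q7,q8,q10} | {q1,q3,q6,q9}.
On input 0, block {q0,q4,q5,q7,q8,q10} splits into {q0,q4,q5,q7,q8} and {q10}.
Refine {q1,q3,q6,q9} on symbol 0: members go to different blocks, giving {q1,q3,q9} and {q6}.
On input 1, block {q0,q4,q5,q7,q8} splits into {q0,q5,q7} and {q4,q8}.
On input 0, block {q1,q3,q9} splits into {q1,q3} and {q9}.
Stable partition: {q0,q5,q7} | {q1,q3} | {q10} | {q6} | {q4,q8} | {q9} — 6 equivalence classes.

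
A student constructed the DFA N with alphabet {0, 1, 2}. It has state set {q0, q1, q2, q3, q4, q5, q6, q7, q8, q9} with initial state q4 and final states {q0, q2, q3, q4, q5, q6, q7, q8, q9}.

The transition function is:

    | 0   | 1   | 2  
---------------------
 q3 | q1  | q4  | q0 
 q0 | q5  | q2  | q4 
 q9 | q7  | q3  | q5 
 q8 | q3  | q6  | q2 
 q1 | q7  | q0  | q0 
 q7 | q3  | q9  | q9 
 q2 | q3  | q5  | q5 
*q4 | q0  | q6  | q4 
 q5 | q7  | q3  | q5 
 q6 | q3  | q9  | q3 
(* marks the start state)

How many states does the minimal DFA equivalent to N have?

States {q8} cannot be reached from the start state, so discard them.
Initial partition by acceptance: {q0,q2,q3,q4,q5,q6,q7,q9} | {q1}.
On input 0, block {q0,q2,q3,q4,q5,q6,q7,q9} splits into {q0,q2,q4,q5,q6,q7,q9} and {q3}.
On input 0, block {q0,q2,q4,q5,q6,q7,q9} splits into {q0,q4,q5,q9} and {q2,q6,q7}.
Split {q0,q4,q5,q9} by δ(·,0) → {q0,q4} and {q5,q9}.
Split {q0,q4} by δ(·,0) → {q0} and {q4}.
Refine {q2,q6,q7} on symbol 2: members go to different blocks, giving {q2,q7} and {q6}.
Stable partition: {q0} | {q1} | {q3} | {q2,q7} | {q5,q9} | {q4} | {q6} — 7 equivalence classes.

7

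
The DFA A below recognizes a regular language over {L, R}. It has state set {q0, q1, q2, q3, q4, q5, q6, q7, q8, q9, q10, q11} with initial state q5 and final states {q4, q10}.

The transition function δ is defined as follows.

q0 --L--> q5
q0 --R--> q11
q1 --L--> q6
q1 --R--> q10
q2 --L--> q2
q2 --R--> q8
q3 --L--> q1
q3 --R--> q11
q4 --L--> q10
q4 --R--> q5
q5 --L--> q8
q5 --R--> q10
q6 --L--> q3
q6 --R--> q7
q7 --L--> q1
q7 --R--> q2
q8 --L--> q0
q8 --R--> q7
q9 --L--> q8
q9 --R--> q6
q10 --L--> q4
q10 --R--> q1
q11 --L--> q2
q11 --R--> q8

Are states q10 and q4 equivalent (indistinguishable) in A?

Yes

First remove the unreachable states {q9}; 11 states remain.
P0 = {q4,q10} | {q0,q1,q2,q3,q5,q6,q7,q8,q11}.
Refine {q0,q1,q2,q3,q5,q6,q7,q8,q11} on symbol R: members go to different blocks, giving {q0,q2,q3,q6,q7,q8,q11} and {q1,q5}.
Split {q0,q2,q3,q6,q7,q8,q11} by δ(·,L) → {q2,q6,q8,q11} and {q0,q3,q7}.
On input L, block {q2,q6,q8,q11} splits into {q2,q11} and {q6,q8}.
No further refinement is possible. Final partition (5 blocks): {q4,q10} | {q2,q11} | {q1,q5} | {q0,q3,q7} | {q6,q8}.
q10 and q4 lie in the same block of the stable partition, so they are equivalent — no string distinguishes them.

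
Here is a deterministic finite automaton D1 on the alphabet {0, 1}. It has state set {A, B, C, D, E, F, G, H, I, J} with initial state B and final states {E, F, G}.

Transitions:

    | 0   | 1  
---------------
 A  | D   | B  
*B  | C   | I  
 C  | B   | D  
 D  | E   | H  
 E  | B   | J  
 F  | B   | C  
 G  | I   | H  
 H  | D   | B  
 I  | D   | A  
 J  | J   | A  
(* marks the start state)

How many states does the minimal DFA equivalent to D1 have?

7

Reachable states from the start: {A,B,C,D,E,H,I,J}. Unreachable: {F,G} — drop them.
Initial partition by acceptance: {E} | {A,B,C,D,H,I,J}.
On input 0, block {A,B,C,D,H,I,J} splits into {A,B,C,H,I,J} and {D}.
On input 0, block {A,B,C,H,I,J} splits into {A,H,I} and {B,C,J}.
Refine {A,H,I} on symbol 1: members go to different blocks, giving {A,H} and {I}.
Split {B,C,J} by δ(·,1) → {B} and {C} and {J}.
Stable partition: {E} | {A,H} | {D} | {B} | {I} | {C} | {J} — 7 equivalence classes.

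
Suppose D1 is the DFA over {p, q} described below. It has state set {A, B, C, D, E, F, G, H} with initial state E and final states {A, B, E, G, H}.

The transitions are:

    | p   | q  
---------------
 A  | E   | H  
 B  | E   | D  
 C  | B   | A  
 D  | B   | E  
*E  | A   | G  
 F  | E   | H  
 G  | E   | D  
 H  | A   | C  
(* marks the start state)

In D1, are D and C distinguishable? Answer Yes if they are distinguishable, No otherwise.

No

Reachable states from the start: {A,B,C,D,E,G,H}. Unreachable: {F} — drop them.
P0 = {A,B,E,G,H} | {C,D}.
On input q, block {A,B,E,G,H} splits into {B,G,H} and {A,E}.
Stable partition: {B,G,H} | {C,D} | {A,E} — 3 equivalence classes.
D and C lie in the same block of the stable partition, so they are equivalent — no string distinguishes them.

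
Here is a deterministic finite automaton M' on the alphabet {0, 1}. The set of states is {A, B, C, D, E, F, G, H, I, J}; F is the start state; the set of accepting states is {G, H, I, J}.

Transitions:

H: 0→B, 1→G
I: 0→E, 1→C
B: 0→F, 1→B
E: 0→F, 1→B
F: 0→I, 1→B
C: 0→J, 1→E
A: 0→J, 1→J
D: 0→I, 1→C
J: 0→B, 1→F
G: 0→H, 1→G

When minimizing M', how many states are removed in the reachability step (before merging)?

4

Starting at F and following transitions, the reachable set is {B, C, E, F, I, J}. That leaves A, D, G, H unreachable — 4 in total.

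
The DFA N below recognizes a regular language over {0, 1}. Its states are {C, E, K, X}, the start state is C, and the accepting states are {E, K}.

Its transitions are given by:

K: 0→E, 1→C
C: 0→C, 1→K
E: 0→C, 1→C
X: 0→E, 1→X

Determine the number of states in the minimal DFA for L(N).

First remove the unreachable states {X}; 3 states remain.
P0 = {E,K} | {C}.
Refine {E,K} on symbol 0: members go to different blocks, giving {K} and {E}.
No further refinement is possible. Final partition (3 blocks): {K} | {C} | {E}.

3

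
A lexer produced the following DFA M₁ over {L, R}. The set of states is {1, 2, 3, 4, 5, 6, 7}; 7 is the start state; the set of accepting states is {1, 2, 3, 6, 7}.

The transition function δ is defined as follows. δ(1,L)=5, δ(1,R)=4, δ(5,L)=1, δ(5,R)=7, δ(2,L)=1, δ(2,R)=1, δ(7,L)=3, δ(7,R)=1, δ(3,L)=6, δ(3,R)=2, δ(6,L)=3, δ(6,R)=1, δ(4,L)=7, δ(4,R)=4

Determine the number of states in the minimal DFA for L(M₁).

6

P0 = {1,2,3,6,7} | {4,5}.
Split {1,2,3,6,7} by δ(·,L) → {2,3,6,7} and {1}.
On input L, block {2,3,6,7} splits into {3,6,7} and {2}.
On input R, block {3,6,7} splits into {6,7} and {3}.
Split {4,5} by δ(·,L) → {4} and {5}.
No further refinement is possible. Final partition (6 blocks): {6,7} | {4} | {1} | {2} | {3} | {5}.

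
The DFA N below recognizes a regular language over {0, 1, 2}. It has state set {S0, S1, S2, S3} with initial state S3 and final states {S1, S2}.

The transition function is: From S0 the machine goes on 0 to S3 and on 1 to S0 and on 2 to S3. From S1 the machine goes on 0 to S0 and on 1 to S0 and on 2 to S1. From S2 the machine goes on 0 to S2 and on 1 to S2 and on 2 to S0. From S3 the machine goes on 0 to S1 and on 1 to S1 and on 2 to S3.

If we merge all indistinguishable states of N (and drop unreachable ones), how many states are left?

3

States {S2} cannot be reached from the start state, so discard them.
Initial partition by acceptance: {S1} | {S0,S3}.
Refine {S0,S3} on symbol 0: members go to different blocks, giving {S0} and {S3}.
The partition is now stable with 3 blocks: {S1} | {S0} | {S3}.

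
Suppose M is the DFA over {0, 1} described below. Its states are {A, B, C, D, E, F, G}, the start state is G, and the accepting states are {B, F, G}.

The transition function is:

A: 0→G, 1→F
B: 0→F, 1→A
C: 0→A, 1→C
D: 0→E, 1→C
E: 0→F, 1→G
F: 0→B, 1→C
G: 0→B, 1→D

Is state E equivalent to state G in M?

Initial partition by acceptance: {B,F,G} | {A,C,D,E}.
On input 0, block {A,C,D,E} splits into {A,E} and {C,D}.
On input 1, block {B,F,G} splits into {F,G} and {B}.
Stable partition: {F,G} | {A,E} | {C,D} | {B} — 4 equivalence classes.
E and G end up in different blocks, so they are distinguishable. For instance, the string 'ε' is accepted from only G.

No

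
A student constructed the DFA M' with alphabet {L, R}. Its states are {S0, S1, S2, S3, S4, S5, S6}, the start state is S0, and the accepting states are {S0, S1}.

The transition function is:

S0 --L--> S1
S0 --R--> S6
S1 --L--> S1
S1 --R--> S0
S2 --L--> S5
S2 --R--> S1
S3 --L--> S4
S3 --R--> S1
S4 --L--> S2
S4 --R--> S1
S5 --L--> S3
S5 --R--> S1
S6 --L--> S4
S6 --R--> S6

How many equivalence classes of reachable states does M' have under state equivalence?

4

Every state is reachable, so we keep all 7.
Start with accepting vs non-accepting: {S0,S1} | {S2,S3,S4,S5,S6}.
On input R, block {S0,S1} splits into {S0} and {S1}.
Split {S2,S3,S4,S5,S6} by δ(·,R) → {S2,S3,S4,S5} and {S6}.
The partition is now stable with 4 blocks: {S0} | {S2,S3,S4,S5} | {S1} | {S6}.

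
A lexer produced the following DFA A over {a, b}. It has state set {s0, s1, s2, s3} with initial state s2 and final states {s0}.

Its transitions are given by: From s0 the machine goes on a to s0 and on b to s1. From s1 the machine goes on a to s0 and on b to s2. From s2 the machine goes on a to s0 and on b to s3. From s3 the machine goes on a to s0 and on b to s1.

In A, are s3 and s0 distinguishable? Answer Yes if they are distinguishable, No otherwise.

All states are reachable from the start state.
Initial partition by acceptance: {s0} | {s1,s2,s3}.
Stable partition: {s0} | {s1,s2,s3} — 2 equivalence classes.
s3 and s0 end up in different blocks, so they are distinguishable. For instance, the string 'ε' is accepted from only s0.

Yes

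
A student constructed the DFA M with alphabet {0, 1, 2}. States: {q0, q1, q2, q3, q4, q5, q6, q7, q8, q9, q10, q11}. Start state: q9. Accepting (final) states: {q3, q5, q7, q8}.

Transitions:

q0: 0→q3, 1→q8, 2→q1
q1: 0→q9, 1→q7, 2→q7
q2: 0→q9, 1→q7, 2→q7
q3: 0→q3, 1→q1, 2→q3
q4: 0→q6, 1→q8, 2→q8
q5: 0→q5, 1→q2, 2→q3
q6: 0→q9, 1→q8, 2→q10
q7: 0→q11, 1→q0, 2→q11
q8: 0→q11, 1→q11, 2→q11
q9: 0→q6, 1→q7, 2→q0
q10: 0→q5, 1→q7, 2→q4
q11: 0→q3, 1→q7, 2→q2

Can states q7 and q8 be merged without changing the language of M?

Yes

Start with accepting vs non-accepting: {q3,q5,q7,q8} | {q0,q1,q2,q4,q6,q9,q10,q11}.
Split {q3,q5,q7,q8} by δ(·,0) → {q3,q5} and {q7,q8}.
Refine {q0,q1,q2,q4,q6,q9,q10,q11} on symbol 0: members go to different blocks, giving {q1,q2,q4,q6,q9} and {q0,q10,q11}.
Split {q1,q2,q4,q6,q9} by δ(·,2) → {q1,q2,q4} and {q6,q9}.
Stable partition: {q3,q5} | {q1,q2,q4} | {q7,q8} | {q0,q10,q11} | {q6,q9} — 5 equivalence classes.
q7 and q8 lie in the same block of the stable partition, so they are equivalent — no string distinguishes them.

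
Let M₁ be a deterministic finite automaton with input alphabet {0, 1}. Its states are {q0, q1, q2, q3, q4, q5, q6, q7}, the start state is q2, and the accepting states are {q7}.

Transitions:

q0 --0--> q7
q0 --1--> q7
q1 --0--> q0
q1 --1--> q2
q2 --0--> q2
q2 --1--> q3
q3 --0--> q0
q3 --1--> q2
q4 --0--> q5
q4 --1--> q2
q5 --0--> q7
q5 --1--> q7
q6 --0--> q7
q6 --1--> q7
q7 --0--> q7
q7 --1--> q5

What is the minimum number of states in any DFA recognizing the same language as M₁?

First remove the unreachable states {q1,q4,q6}; 5 states remain.
Start with accepting vs non-accepting: {q7} | {q0,q2,q3,q5}.
Refine {q0,q2,q3,q5} on symbol 0: members go to different blocks, giving {q0,q5} and {q2,q3}.
On input 0, block {q2,q3} splits into {q2} and {q3}.
The partition is now stable with 4 blocks: {q7} | {q0,q5} | {q2} | {q3}.

4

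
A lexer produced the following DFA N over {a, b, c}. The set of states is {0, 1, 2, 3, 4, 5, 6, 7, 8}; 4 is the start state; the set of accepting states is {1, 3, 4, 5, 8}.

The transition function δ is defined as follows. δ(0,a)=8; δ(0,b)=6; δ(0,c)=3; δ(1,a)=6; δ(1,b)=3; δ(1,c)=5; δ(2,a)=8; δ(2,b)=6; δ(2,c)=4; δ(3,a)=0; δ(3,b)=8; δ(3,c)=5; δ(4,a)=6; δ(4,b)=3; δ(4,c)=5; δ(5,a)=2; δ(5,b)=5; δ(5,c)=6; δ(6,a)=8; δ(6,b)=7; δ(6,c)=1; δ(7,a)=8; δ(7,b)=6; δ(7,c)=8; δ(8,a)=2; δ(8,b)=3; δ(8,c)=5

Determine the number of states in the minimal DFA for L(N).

3

Initial partition by acceptance: {1,3,4,5,8} | {0,2,6,7}.
On input c, block {1,3,4,5,8} splits into {1,3,4,8} and {5}.
Stable partition: {1,3,4,8} | {0,2,6,7} | {5} — 3 equivalence classes.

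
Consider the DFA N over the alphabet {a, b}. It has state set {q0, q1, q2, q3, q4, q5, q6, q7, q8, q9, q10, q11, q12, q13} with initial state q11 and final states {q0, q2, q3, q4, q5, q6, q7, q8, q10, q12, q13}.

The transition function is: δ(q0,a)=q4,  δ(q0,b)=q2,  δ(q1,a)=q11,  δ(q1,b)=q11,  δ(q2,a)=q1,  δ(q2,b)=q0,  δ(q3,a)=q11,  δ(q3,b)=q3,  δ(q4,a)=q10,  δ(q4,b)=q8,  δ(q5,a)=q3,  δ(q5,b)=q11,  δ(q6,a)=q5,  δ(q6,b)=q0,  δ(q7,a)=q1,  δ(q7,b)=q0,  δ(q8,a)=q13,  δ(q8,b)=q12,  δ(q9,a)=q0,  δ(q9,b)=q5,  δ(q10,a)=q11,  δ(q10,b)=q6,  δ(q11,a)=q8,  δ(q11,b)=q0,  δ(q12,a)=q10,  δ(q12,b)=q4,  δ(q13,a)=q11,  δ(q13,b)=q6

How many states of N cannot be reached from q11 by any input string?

2

BFS from q11 reaches {q0, q1, q2, q3, q4, q5, q6, q8, q10, q11, q12, q13}; the 2 state(s) q7, q9 are never visited.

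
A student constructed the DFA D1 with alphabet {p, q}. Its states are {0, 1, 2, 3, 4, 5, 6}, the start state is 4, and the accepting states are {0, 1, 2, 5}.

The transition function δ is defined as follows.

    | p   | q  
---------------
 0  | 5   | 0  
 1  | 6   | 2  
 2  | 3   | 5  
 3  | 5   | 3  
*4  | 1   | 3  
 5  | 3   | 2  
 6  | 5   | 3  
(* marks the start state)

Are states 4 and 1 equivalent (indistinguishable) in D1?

First remove the unreachable states {0}; 6 states remain.
Start with accepting vs non-accepting: {1,2,5} | {3,4,6}.
The partition is now stable with 2 blocks: {1,2,5} | {3,4,6}.
4 and 1 end up in different blocks, so they are distinguishable. For instance, the string 'ε' is accepted from only 1.

No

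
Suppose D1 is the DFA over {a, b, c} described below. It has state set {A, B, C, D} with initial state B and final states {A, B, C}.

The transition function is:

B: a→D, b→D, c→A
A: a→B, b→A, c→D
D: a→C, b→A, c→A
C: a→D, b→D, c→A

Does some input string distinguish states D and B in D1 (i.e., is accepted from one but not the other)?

Yes

Initial partition by acceptance: {A,B,C} | {D}.
Refine {A,B,C} on symbol a: members go to different blocks, giving {B,C} and {A}.
No further refinement is possible. Final partition (3 blocks): {B,C} | {D} | {A}.
D and B end up in different blocks, so they are distinguishable. For instance, the string 'ε' is accepted from only B.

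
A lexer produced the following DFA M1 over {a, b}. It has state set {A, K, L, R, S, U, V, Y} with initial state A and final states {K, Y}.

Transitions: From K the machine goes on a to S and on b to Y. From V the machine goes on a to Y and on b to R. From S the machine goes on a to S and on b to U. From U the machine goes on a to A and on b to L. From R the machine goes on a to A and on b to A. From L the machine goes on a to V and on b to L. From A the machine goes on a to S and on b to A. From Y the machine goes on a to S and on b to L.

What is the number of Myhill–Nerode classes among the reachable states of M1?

7

Reachable states from the start: {A,L,R,S,U,V,Y}. Unreachable: {K} — drop them.
P0 = {Y} | {A,L,R,S,U,V}.
Split {A,L,R,S,U,V} by δ(·,a) → {A,L,R,S,U} and {V}.
Refine {A,L,R,S,U} on symbol a: members go to different blocks, giving {A,R,S,U} and {L}.
Split {A,R,S,U} by δ(·,b) → {A,R,S} and {U}.
Split {A,R,S} by δ(·,b) → {A,R} and {S}.
Refine {A,R} on symbol a: members go to different blocks, giving {R} and {A}.
No further refinement is possible. Final partition (7 blocks): {Y} | {R} | {V} | {L} | {U} | {S} | {A}.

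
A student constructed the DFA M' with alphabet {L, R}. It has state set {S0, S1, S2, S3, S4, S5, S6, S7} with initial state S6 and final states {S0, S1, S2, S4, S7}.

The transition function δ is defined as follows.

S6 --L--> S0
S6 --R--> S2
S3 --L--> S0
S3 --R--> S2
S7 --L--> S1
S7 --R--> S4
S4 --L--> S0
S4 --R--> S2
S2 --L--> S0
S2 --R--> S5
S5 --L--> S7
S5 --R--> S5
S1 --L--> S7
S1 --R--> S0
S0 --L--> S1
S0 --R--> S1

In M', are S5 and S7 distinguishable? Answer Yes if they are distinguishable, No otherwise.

States {S3} cannot be reached from the start state, so discard them.
P0 = {S0,S1,S2,S4,S7} | {S5,S6}.
Refine {S0,S1,S2,S4,S7} on symbol R: members go to different blocks, giving {S0,S1,S4,S7} and {S2}.
Refine {S0,S1,S4,S7} on symbol R: members go to different blocks, giving {S0,S1,S7} and {S4}.
Split {S0,S1,S7} by δ(·,R) → {S0,S1} and {S7}.
On input L, block {S0,S1} splits into {S0} and {S1}.
On input L, block {S5,S6} splits into {S5} and {S6}.
Stable partition: {S0} | {S5} | {S2} | {S4} | {S7} | {S1} | {S6} — 7 equivalence classes.
S5 and S7 end up in different blocks, so they are distinguishable. For instance, the string 'ε' is accepted from only S7.

Yes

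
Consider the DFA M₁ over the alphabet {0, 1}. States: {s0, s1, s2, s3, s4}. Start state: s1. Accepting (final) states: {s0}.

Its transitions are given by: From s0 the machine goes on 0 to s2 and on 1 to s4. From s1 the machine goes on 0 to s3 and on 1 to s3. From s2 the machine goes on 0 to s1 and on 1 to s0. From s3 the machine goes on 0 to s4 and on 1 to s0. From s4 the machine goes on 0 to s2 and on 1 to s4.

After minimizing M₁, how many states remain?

5

Initial partition by acceptance: {s0} | {s1,s2,s3,s4}.
On input 1, block {s1,s2,s3,s4} splits into {s1,s4} and {s2,s3}.
Split {s1,s4} by δ(·,1) → {s1} and {s4}.
Split {s2,s3} by δ(·,0) → {s2} and {s3}.
Stable partition: {s0} | {s1} | {s2} | {s4} | {s3} — 5 equivalence classes.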